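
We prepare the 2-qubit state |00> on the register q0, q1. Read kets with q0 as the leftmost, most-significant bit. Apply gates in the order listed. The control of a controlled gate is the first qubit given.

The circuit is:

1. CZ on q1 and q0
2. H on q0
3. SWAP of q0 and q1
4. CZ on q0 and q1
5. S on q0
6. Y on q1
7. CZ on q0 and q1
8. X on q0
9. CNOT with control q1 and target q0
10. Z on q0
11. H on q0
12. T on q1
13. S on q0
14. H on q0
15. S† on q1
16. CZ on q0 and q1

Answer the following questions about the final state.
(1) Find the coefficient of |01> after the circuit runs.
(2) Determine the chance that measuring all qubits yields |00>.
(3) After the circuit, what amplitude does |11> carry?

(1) |01> carries amplitude sqrt(2)*(1 + I)*exp(I*pi/4)/4 in the final state.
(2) Outcome |00> occurs with probability 1/4.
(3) The final state's coefficient on |11> equals -1/2.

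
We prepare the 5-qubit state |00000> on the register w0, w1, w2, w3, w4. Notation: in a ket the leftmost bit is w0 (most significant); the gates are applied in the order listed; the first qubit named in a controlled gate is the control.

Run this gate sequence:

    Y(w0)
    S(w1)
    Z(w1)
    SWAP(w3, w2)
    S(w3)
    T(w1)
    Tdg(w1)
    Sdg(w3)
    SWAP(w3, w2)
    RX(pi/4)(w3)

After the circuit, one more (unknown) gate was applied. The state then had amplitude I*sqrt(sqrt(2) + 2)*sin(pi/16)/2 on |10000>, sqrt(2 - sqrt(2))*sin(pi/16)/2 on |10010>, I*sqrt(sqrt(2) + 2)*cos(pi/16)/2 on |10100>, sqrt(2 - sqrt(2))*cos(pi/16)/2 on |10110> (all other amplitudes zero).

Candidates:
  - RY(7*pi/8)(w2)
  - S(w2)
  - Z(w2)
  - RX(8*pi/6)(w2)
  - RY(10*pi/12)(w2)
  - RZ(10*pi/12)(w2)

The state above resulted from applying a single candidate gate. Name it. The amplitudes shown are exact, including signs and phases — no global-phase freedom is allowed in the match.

It was RY(7*pi/8)(w2) that produced the state shown. Key observation: steps 4-9 multiply out to the identity, so the circuit reduces to the remaining gates.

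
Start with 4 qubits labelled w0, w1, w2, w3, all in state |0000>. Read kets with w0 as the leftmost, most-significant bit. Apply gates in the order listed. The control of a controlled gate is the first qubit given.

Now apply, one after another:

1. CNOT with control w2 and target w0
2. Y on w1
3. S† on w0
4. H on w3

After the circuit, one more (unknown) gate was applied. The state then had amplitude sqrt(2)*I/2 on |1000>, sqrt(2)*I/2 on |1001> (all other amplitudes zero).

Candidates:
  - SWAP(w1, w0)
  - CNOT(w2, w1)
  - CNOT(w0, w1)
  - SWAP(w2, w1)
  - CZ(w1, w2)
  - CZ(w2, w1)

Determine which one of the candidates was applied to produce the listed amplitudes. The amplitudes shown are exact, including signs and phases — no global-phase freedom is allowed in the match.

The unique candidate consistent with the amplitudes is SWAP(w1, w0).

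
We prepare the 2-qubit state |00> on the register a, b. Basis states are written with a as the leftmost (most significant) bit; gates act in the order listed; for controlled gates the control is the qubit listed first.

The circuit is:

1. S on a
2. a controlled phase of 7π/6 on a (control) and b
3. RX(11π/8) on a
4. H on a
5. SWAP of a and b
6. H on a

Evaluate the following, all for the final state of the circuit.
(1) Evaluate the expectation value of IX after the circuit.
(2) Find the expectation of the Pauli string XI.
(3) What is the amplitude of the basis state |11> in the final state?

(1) The expectation value of IX is -sqrt(2 - sqrt(2))/2.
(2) In the final state, XI has expectation 1.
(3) |11> carries amplitude exp(11*I*pi/16)/2 in the final state.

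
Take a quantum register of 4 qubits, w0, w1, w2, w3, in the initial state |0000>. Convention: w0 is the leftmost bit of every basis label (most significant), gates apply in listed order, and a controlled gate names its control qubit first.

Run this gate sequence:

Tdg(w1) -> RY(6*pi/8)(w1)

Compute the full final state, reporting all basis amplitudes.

After the circuit, the state carries amplitude sqrt(2 - sqrt(2))/2 on |0000>, sqrt(sqrt(2) + 2)/2 on |0100>, and 0 on every other basis state.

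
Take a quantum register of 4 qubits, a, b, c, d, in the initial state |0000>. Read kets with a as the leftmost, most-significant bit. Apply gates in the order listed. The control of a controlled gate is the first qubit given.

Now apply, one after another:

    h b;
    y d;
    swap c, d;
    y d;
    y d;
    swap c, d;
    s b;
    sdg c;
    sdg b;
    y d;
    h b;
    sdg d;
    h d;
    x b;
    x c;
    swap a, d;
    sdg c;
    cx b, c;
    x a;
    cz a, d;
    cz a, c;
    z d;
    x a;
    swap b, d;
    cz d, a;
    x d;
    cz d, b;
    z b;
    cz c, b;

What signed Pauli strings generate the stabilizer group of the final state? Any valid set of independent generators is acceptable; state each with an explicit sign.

The final state is stabilized by the group generated by -XIII, +IZII, +IIZI, +IIIZ; other independent generating sets are equally valid. Key observation: steps 3-6 multiply out to the identity, so the circuit reduces to the remaining gates.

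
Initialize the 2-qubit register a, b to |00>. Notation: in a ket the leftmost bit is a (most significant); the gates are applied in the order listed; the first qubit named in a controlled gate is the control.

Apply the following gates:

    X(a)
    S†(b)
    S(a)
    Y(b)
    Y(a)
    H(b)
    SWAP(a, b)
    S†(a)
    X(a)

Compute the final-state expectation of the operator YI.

In the final state, YI has expectation -1.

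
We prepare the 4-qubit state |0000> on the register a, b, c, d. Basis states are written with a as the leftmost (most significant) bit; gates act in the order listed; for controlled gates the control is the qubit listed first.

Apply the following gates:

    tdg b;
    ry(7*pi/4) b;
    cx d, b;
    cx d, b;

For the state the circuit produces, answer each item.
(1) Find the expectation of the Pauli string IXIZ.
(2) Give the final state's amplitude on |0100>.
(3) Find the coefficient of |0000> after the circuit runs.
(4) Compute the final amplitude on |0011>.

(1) The observable IXIZ averages to -sqrt(2)/2. Key observation: gates 3-4 undo each other exactly, leaving only the rest of the circuit to track.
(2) The amplitude on |0100> is sqrt(2 - sqrt(2))/2.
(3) The amplitude on |0000> is -sqrt(sqrt(2) + 2)/2.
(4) |0011> carries amplitude 0 in the final state.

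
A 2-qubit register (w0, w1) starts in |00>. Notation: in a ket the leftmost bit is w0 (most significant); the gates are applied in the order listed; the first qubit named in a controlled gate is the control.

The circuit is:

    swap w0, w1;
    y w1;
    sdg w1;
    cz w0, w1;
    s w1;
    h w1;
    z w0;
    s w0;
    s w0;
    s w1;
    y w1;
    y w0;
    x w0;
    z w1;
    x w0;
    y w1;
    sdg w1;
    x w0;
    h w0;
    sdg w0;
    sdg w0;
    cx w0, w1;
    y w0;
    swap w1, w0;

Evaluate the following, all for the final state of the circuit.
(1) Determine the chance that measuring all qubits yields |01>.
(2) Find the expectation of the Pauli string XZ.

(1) A full measurement returns |01> with probability 1/4.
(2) The expectation value of XZ is 0.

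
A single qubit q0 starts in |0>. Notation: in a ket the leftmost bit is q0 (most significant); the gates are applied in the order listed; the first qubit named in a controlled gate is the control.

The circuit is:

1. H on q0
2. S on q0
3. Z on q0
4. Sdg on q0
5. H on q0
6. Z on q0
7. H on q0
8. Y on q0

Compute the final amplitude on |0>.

The final state's coefficient on |0> equals -sqrt(2)*I/2.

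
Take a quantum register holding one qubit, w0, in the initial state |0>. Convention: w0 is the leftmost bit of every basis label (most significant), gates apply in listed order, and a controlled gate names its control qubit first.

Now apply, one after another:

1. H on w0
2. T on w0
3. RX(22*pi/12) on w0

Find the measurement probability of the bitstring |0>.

Outcome |0> occurs with probability 1/2 - sqrt(2)/8.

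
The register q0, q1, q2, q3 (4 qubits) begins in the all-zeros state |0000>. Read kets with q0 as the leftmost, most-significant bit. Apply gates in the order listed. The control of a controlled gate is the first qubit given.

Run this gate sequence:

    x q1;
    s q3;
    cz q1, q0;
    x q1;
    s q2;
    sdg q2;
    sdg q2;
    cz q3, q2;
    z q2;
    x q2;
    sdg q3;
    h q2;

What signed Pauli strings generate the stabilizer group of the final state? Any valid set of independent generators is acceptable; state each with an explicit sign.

The final state is stabilized by the group generated by -IIXI, +ZIII, +IZII, +IIIZ; other independent generating sets are equally valid. Key observation: gates 5-6 undo each other exactly, leaving only the rest of the circuit to track.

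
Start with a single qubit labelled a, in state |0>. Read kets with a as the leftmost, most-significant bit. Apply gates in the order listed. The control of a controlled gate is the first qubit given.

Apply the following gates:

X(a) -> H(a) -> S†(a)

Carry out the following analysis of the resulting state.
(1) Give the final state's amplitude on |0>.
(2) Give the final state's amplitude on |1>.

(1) The amplitude on |0> is sqrt(2)/2.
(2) The final state's coefficient on |1> equals sqrt(2)*I/2.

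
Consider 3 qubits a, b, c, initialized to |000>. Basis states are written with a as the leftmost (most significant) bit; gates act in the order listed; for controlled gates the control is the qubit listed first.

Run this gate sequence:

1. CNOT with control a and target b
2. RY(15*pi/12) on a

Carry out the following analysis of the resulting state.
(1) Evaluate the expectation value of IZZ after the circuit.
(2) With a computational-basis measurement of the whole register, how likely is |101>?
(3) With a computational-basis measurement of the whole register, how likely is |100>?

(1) The expectation value of IZZ is 1.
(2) Outcome |101> occurs with probability 0.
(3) The probability of measuring |100> is sqrt(2)/4 + 1/2.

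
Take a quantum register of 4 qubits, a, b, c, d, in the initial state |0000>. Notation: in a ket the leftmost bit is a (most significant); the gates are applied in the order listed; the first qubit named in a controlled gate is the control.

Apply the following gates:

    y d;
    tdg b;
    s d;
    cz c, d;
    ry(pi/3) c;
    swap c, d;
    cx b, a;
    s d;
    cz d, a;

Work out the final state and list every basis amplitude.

The resulting statevector has amplitude -sqrt(3)/2 on |0010>, -I/2 on |0011>, and 0 on every other basis state.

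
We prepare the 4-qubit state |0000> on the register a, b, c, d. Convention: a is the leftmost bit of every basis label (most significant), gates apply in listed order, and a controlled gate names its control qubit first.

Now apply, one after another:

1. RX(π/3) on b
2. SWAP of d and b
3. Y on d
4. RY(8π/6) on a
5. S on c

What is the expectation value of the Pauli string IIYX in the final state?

The expectation value of IIYX is 0.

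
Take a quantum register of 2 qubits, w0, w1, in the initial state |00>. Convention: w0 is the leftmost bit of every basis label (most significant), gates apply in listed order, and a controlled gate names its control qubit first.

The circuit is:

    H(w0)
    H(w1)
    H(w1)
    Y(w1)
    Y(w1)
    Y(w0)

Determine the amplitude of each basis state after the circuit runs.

The resulting statevector has amplitude -sqrt(2)*I/2 on |00>, 0 on |01>, sqrt(2)*I/2 on |10>, 0 on |11>.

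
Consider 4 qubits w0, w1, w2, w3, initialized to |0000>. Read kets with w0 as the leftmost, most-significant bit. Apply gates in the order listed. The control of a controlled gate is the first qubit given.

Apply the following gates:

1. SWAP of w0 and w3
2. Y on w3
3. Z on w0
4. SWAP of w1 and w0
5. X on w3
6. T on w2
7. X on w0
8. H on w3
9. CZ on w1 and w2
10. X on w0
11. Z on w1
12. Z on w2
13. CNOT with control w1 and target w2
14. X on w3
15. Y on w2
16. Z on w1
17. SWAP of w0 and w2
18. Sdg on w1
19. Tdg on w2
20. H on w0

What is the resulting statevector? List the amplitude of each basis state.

The final amplitudes are -1/2 on |0000>, -1/2 on |0001>, 1/2 on |1000>, 1/2 on |1001>, and 0 on every other basis state.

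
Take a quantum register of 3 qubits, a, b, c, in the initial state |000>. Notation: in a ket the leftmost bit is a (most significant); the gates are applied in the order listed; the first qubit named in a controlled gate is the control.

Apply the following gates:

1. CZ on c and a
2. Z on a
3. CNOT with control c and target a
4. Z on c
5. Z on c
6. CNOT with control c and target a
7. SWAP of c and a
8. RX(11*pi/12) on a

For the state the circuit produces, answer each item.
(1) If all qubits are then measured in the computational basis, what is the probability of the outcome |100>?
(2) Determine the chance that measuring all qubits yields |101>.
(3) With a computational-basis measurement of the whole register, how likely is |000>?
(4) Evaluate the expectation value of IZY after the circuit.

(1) A full measurement returns |100> with probability sqrt(2)/8 + sqrt(6)/8 + 1/2. Key observation: the block from step 3 through step 6 cancels to the identity and can be dropped.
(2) A full measurement returns |101> with probability 0.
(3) The probability of measuring |000> is -sqrt(6)/8 - sqrt(2)/8 + 1/2.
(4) In the final state, IZY has expectation 0.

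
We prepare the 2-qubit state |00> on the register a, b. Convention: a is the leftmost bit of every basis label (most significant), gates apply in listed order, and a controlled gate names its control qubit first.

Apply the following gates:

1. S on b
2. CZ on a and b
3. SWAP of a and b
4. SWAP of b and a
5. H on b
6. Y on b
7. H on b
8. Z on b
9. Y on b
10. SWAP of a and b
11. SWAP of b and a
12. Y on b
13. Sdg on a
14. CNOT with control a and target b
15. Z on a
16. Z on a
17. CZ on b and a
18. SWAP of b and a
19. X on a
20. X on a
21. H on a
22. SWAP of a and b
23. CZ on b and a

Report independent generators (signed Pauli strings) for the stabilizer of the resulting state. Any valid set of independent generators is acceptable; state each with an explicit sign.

The stabilizer group can be generated by -IX, +ZI, among other valid generating sets.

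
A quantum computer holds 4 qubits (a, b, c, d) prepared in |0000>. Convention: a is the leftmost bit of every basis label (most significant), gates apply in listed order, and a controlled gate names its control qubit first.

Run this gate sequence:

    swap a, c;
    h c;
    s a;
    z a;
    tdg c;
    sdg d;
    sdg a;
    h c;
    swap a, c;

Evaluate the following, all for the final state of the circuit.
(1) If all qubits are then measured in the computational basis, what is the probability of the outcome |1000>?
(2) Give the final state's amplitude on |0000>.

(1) A full measurement returns |1000> with probability 1/2 - sqrt(2)/4.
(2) The amplitude on |0000> is 1/2 - exp(3*I*pi/4)/2.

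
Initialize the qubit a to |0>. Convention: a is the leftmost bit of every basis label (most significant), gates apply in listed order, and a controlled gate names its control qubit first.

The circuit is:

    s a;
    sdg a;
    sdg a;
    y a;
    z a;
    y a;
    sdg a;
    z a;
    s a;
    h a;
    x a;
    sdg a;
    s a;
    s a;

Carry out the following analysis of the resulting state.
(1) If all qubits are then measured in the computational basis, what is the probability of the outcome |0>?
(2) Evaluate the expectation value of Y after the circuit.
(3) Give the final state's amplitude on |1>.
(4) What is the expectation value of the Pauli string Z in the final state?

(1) A full measurement returns |0> with probability 1/2.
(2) In the final state, Y has expectation 1.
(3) The amplitude on |1> is -sqrt(2)*I/2.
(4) The expectation value of Z is 0.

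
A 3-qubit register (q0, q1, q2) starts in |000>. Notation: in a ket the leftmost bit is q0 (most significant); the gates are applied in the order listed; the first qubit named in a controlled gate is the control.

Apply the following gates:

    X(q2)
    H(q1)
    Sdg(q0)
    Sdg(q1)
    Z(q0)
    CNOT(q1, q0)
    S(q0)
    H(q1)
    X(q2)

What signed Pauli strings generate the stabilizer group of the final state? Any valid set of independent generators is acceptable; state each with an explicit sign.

One valid set of independent stabilizer generators is +XZI, +ZXI, +IIZ (any independent generating set of the same group is equally correct).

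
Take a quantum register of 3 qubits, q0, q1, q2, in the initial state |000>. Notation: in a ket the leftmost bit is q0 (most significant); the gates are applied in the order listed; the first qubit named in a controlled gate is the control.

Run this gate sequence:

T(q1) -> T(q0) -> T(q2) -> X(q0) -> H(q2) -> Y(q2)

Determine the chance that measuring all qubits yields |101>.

A full measurement returns |101> with probability 1/2.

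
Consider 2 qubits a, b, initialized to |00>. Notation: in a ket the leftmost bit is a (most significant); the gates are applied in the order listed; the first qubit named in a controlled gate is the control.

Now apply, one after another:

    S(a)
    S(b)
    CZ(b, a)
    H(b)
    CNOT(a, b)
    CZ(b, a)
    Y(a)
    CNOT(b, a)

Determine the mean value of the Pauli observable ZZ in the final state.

In the final state, ZZ has expectation -1.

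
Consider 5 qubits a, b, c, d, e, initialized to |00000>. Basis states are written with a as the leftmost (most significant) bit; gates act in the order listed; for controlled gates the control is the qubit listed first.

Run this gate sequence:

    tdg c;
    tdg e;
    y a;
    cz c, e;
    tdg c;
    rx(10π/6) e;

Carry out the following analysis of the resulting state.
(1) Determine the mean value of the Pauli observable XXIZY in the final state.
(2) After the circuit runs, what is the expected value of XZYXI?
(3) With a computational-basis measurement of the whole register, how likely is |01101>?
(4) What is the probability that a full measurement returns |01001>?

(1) The expectation value of XXIZY is 0.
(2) In the final state, XZYXI has expectation 0.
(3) A full measurement returns |01101> with probability 0.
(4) A full measurement returns |01001> with probability 0.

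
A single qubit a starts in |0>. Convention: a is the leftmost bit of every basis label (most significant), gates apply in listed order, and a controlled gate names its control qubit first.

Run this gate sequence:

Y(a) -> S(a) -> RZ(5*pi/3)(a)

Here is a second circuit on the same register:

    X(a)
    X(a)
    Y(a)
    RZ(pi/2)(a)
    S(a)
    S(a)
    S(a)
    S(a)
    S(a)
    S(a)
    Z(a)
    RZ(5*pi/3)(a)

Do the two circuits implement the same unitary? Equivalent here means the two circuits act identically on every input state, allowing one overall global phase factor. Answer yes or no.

Yes — the two circuits implement the same unitary up to a global phase.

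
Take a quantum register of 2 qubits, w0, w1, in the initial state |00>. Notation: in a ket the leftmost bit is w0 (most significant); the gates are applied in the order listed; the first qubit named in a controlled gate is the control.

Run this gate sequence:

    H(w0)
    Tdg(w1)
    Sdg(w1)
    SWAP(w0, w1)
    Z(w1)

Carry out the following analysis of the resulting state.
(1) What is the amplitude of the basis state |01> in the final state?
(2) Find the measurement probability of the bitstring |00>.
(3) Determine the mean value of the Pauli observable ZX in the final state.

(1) The amplitude on |01> is -sqrt(2)/2.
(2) Outcome |00> occurs with probability 1/2.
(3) The expectation value of ZX is -1.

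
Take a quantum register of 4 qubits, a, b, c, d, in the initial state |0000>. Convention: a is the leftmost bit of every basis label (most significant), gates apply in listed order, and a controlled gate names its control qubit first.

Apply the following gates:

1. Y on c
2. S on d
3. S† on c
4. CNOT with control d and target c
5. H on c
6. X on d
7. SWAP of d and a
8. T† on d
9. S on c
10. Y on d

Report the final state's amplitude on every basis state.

The resulting statevector has amplitude sqrt(2)*I/2 on |1001>, sqrt(2)/2 on |1011>, and 0 on every other basis state.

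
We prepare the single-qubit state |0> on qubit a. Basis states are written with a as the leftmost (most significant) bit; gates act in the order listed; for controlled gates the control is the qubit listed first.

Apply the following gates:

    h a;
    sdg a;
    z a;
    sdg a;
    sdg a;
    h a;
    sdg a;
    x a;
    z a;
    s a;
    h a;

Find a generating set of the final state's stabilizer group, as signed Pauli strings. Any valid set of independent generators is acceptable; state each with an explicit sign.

The final state is stabilized by the group generated by +Y; other independent generating sets are equally valid.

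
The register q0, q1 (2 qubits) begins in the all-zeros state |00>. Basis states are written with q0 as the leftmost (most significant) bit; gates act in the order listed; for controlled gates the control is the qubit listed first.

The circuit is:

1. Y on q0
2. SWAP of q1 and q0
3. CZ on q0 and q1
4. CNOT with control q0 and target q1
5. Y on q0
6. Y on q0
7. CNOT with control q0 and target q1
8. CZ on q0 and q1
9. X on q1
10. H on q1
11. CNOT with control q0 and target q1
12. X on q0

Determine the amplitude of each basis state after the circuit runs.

After the circuit, the state carries amplitude 0 on |00>, 0 on |01>, sqrt(2)*I/2 on |10>, sqrt(2)*I/2 on |11>.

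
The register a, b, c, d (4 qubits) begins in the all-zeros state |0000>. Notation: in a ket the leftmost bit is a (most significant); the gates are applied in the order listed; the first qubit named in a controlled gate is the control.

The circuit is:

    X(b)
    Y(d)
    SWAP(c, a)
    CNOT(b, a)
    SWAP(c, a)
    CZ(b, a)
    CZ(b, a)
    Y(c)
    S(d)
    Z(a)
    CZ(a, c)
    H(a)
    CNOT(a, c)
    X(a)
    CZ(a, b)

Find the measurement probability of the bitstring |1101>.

The probability of measuring |1101> is 1/2.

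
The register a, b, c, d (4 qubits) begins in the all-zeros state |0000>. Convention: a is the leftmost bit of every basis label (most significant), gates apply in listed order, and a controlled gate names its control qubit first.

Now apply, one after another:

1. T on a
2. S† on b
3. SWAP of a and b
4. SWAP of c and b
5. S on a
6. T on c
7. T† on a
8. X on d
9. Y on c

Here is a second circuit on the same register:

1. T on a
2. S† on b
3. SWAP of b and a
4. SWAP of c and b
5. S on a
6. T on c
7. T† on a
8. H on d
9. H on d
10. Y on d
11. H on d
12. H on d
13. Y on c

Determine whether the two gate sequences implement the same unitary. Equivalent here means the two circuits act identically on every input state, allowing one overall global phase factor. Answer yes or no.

No: there is an input state on which the two circuits produce genuinely different outputs (not merely differing by a phase).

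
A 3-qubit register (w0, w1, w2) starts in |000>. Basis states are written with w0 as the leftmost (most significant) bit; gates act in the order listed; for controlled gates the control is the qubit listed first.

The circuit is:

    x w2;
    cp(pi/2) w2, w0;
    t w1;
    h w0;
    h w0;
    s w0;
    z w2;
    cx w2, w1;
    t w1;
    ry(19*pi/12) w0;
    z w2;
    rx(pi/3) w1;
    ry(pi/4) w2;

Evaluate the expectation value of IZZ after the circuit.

The expectation value of IZZ is sqrt(2)/4. Key observation: gates 4-5 undo each other exactly, leaving only the rest of the circuit to track.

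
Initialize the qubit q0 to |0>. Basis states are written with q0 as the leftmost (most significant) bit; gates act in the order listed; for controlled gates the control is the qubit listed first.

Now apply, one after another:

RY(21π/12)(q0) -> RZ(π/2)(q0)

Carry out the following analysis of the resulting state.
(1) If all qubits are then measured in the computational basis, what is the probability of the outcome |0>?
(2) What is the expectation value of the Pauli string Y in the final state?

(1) Outcome |0> occurs with probability sqrt(2)/4 + 1/2.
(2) The observable Y averages to -sqrt(2)/2.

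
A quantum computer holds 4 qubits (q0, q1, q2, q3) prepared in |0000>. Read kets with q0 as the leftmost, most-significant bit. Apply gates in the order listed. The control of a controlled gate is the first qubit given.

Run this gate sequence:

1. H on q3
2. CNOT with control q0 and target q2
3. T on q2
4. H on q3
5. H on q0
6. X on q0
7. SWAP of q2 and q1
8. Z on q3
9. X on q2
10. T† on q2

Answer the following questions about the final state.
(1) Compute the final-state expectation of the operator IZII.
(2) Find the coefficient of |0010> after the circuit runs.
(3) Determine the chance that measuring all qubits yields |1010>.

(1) The observable IZII averages to 1.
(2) The final state's coefficient on |0010> equals -sqrt(2)*exp(3*I*pi/4)/2.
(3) Outcome |1010> occurs with probability 1/2.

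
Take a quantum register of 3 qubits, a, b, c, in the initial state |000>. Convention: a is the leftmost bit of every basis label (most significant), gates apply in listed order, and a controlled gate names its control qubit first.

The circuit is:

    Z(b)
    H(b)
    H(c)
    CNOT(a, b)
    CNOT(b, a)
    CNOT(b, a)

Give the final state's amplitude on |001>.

|001> carries amplitude 1/2 in the final state. Key observation: gates 5-6 undo each other exactly, leaving only the rest of the circuit to track.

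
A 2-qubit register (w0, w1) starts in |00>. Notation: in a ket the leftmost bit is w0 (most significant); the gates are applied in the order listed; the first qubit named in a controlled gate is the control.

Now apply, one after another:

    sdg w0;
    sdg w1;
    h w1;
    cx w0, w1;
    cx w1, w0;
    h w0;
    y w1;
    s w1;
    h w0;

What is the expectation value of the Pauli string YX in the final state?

The observable YX averages to 1.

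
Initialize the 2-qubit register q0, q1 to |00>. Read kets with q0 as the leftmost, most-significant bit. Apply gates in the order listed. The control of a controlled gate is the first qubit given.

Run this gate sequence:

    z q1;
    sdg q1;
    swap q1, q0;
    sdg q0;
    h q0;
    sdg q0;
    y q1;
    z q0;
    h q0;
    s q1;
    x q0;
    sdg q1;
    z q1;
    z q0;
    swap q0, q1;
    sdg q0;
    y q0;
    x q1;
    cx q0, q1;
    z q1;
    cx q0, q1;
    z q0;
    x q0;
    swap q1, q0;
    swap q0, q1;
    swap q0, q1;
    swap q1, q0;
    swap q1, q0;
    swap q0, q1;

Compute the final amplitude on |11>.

|11> carries amplitude -1/2 - I/2 in the final state. Key observation: the block from step 24 through step 27 cancels to the identity and can be dropped.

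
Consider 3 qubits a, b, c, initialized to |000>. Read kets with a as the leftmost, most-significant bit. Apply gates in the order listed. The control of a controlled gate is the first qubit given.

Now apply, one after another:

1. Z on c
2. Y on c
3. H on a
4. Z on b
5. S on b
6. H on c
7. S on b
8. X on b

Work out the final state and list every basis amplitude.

The final amplitudes are 0 on |000>, 0 on |001>, I/2 on |010>, -I/2 on |011>, 0 on |100>, 0 on |101>, I/2 on |110>, -I/2 on |111>.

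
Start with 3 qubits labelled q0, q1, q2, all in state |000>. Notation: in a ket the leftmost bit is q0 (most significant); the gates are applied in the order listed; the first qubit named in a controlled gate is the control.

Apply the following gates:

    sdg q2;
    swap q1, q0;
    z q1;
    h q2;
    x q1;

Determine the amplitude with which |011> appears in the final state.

|011> carries amplitude sqrt(2)/2 in the final state.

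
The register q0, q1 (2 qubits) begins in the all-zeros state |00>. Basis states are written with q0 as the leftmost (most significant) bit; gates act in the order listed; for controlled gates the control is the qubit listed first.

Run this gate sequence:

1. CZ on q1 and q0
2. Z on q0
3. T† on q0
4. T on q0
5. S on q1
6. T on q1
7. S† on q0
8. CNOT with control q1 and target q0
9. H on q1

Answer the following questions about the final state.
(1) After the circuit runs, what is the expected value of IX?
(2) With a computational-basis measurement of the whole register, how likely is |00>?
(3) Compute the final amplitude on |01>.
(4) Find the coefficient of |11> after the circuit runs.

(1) The expectation value of IX is 1.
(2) A full measurement returns |00> with probability 1/2.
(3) The amplitude on |01> is sqrt(2)/2.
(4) The amplitude on |11> is 0.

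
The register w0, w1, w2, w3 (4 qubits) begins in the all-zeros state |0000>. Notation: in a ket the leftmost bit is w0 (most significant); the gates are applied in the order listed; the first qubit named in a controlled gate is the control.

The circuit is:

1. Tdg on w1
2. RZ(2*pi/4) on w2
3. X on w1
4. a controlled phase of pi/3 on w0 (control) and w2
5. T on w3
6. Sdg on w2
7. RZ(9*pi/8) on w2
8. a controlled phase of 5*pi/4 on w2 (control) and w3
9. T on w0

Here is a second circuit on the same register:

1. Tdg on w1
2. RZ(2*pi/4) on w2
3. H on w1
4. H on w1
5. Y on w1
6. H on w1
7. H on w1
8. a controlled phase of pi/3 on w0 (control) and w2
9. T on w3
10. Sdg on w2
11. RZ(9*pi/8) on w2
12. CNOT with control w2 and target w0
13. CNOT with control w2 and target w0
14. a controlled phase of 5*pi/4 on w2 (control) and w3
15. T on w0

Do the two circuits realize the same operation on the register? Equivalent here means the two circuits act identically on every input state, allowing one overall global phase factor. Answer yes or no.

No: there is an input state on which the two circuits produce genuinely different outputs (not merely differing by a phase).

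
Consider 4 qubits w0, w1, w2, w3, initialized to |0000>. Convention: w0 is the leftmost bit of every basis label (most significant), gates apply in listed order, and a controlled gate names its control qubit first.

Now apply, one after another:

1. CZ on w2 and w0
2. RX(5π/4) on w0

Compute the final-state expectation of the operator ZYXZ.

In the final state, ZYXZ has expectation 0.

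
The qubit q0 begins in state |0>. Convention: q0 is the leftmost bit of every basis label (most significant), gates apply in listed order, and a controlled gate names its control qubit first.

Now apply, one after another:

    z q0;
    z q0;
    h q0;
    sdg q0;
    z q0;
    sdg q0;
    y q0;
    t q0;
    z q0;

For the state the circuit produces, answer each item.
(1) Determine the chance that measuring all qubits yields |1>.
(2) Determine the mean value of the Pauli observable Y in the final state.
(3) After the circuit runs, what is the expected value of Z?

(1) The probability of measuring |1> is 1/2.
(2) The expectation value of Y is sqrt(2)/2.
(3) The observable Z averages to 0.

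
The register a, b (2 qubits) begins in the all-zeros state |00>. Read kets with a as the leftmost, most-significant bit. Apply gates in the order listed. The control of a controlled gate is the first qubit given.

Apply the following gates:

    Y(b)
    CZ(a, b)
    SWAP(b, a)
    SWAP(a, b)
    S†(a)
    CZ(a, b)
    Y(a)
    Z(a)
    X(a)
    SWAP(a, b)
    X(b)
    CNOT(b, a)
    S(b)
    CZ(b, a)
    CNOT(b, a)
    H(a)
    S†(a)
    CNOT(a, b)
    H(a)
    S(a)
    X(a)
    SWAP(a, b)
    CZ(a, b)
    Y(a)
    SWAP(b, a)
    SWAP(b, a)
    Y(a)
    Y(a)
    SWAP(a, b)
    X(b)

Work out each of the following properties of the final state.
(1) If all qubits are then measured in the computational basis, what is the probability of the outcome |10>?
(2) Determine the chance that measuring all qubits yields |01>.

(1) The probability of measuring |10> is 1/4. Key observation: the block from step 24 through step 27 cancels to the identity and can be dropped.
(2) The probability of measuring |01> is 1/4.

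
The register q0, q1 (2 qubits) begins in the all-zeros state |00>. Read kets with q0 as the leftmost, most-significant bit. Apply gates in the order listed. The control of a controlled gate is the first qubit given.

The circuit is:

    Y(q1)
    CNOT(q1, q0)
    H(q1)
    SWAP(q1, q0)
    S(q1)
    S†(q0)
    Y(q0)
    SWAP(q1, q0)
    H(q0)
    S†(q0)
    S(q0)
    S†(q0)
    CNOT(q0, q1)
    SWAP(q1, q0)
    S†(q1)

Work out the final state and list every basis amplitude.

The final amplitudes are -1/2 on |00>, -I/2 on |01>, -I/2 on |10>, -1/2 on |11>.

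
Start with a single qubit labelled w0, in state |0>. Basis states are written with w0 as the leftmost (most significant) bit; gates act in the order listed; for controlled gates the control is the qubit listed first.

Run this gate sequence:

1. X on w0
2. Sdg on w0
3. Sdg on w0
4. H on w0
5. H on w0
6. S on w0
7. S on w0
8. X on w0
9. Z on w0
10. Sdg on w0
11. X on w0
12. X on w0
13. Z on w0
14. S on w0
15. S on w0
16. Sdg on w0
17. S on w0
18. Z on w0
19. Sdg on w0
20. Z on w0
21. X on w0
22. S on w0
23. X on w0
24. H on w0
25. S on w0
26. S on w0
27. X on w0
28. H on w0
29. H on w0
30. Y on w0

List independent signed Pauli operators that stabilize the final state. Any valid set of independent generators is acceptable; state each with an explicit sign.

The final state is stabilized by the group generated by +X; other independent generating sets are equally valid. Key observation: steps 1-8 multiply out to the identity, so the circuit reduces to the remaining gates.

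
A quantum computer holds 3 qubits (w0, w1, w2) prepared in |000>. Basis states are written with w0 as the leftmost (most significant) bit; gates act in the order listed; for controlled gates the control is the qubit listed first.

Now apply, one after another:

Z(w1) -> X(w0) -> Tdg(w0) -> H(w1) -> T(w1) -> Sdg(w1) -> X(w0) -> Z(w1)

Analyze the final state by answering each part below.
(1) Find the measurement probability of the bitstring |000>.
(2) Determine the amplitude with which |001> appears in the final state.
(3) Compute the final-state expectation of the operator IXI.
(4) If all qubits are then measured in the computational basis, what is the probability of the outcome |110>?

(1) Outcome |000> occurs with probability 1/2.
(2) The final state's coefficient on |001> equals 0.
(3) The expectation value of IXI is -sqrt(2)/2.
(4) A full measurement returns |110> with probability 0.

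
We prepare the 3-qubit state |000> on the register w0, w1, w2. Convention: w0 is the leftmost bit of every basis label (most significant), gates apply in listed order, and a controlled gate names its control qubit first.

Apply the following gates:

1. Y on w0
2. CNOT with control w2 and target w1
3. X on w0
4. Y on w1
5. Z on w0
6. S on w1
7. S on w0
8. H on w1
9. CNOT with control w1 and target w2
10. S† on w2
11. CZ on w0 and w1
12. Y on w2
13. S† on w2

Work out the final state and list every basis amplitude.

After the circuit, the state carries amplitude -sqrt(2)*I/2 on |001>, -sqrt(2)*I/2 on |010>, and 0 on every other basis state.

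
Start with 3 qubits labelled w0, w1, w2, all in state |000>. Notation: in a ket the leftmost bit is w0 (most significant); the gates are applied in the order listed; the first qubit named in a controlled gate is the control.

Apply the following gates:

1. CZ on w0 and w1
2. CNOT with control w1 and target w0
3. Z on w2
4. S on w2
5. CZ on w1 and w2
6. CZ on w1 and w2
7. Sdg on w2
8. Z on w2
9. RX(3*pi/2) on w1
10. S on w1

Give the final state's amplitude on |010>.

|010> carries amplitude sqrt(2)/2 in the final state. Key observation: gates 3-8 undo each other exactly, leaving only the rest of the circuit to track.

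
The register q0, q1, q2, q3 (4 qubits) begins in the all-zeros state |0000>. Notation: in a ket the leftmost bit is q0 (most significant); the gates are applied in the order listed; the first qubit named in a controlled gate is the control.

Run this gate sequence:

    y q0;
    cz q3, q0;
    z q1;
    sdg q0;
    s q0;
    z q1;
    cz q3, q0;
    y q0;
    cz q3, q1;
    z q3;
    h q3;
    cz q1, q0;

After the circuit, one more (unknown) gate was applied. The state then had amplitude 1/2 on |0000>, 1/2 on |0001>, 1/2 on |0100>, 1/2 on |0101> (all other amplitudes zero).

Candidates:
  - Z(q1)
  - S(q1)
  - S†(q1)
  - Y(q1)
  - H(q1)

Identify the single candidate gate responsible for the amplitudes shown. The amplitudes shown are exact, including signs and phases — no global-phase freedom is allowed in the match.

The applied gate was H(q1).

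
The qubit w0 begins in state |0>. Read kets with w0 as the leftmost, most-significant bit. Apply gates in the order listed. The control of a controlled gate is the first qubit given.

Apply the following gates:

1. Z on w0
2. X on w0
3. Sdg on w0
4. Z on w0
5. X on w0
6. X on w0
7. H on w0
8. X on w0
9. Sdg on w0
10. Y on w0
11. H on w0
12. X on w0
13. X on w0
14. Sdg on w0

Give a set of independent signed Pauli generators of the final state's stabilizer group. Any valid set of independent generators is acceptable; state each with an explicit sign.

The final state is stabilized by the group generated by -X; other independent generating sets are equally valid.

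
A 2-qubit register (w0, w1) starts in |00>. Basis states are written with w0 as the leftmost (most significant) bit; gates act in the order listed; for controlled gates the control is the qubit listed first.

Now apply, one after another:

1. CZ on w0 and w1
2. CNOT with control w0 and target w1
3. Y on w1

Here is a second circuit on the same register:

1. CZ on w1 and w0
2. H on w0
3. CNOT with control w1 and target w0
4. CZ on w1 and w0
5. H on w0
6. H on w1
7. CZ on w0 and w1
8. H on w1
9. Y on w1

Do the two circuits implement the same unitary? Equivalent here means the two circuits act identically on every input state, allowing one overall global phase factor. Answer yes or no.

No: there is an input state on which the two circuits produce genuinely different outputs (not merely differing by a phase).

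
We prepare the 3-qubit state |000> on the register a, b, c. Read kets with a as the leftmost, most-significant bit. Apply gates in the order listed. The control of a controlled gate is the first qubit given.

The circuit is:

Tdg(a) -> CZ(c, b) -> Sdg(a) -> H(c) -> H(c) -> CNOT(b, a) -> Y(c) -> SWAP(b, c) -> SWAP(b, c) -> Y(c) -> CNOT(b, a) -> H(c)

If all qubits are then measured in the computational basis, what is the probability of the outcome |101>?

A full measurement returns |101> with probability 0. Key observation: the block from step 5 through step 12 cancels to the identity and can be dropped.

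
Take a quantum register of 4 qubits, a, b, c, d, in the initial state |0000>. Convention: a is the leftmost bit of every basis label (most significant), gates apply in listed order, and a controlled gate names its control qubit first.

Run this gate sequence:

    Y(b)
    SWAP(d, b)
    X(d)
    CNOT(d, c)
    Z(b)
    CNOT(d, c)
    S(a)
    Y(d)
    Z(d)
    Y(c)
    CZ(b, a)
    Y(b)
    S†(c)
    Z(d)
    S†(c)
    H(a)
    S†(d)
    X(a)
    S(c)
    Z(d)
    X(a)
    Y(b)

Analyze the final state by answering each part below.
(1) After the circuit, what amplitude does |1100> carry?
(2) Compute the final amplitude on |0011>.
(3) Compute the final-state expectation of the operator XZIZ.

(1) |1100> carries amplitude 0 in the final state.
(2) The amplitude on |0011> is -sqrt(2)*I/2.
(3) The expectation value of XZIZ is -1.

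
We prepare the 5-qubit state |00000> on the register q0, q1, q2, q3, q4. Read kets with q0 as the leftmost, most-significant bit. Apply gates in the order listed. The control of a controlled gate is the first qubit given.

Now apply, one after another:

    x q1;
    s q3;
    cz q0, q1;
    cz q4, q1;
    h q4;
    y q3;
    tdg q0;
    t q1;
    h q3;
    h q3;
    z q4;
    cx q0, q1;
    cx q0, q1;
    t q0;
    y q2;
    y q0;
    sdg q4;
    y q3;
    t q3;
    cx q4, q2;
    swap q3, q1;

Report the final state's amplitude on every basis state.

After the circuit, the state carries amplitude -sqrt(2)*exp(3*I*pi/4)/2 on |10011>, -sqrt(2)*exp(I*pi/4)/2 on |10110>, and 0 on every other basis state. Key observation: gates 12-13 undo each other exactly, leaving only the rest of the circuit to track.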